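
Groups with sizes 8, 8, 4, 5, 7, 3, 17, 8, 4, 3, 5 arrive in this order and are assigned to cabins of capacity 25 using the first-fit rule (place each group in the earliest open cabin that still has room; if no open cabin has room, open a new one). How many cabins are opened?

  8 → cabin 1 (new)  [load 8/25]
  8 → cabin 1  [load 16/25]
  4 → cabin 1  [load 20/25]
  5 → cabin 1  [load 25/25]
  7 → cabin 2 (new)  [load 7/25]
  3 → cabin 2  [load 10/25]
  17 → cabin 3 (new)  [load 17/25]
  8 → cabin 2  [load 18/25]
  4 → cabin 2  [load 22/25]
  3 → cabin 2  [load 25/25]
  5 → cabin 3  [load 22/25]
3 cabins opened.

3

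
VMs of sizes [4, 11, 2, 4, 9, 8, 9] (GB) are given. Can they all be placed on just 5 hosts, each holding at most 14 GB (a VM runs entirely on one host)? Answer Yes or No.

A valid assignment using 4 hosts:
  host 1: 11 + 2 = 13
  host 2: 9 + 4 = 13
  host 3: 9 + 4 = 13
  host 4: 8 = 8
That uses only 4 ≤ 5, so 5 hosts are enough.

Yes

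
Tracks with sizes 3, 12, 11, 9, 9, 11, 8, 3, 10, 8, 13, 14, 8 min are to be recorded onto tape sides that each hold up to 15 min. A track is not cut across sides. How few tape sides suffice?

11

Total = 14 + 13 + 12 + 11 + 11 + 10 + 9 + 9 + 8 + 8 + 8 + 3 + 3 = 119 min.
Lower bound: ⌈119/15⌉ = 8 tape sides.
Also, 11 tracks each exceed 15/2 min, and no two of those can share a side, so at least 11 tape sides are needed.
A packing using 11 tape sides:
  side 1: 14 = 14
  side 2: 13 = 13
  side 3: 12 + 3 = 15
  side 4: 11 + 3 = 14
  side 5: 11 = 11
  side 6: 10 = 10
  side 7: 9 = 9
  side 8: 9 = 9
  side 9: 8 = 8
  side 10: 8 = 8
  side 11: 8 = 8
This matches the lower bound, so 11 is optimal.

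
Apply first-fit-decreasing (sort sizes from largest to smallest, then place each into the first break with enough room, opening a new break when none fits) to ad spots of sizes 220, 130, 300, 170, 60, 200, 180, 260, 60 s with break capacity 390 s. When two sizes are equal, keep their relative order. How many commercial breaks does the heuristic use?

Sorted descending: 300, 260, 220, 200, 180, 170, 130, 60, 60.
  300 → break 1 (new)  [load 300/390]
  260 → break 2 (new)  [load 260/390]
  220 → break 3 (new)  [load 220/390]
  200 → break 4 (new)  [load 200/390]
  180 → break 4  [load 380/390]
  170 → break 3  [load 390/390]
  130 → break 2  [load 390/390]
  60 → break 1  [load 360/390]
  60 → break 5 (new)  [load 60/390]
5 commercial breaks opened.

5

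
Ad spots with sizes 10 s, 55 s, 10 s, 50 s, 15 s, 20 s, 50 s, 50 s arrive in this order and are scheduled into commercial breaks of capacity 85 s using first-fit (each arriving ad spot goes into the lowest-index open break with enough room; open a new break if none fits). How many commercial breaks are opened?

  10 → break 1 (new)  [load 10/85]
  55 → break 1  [load 65/85]
  10 → break 1  [load 75/85]
  50 → break 2 (new)  [load 50/85]
  15 → break 2  [load 65/85]
  20 → break 2  [load 85/85]
  50 → break 3 (new)  [load 50/85]
  50 → break 4 (new)  [load 50/85]
4 commercial breaks opened.

4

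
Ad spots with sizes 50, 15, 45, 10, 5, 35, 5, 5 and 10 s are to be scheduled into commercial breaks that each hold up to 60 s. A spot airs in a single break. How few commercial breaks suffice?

Total = 50 + 45 + 35 + 15 + 10 + 10 + 5 + 5 + 5 = 180 s.
Lower bound: ⌈180/60⌉ = 3 commercial breaks.
A packing using 3 commercial breaks:
  break 1: 50 + 10 = 60
  break 2: 45 + 15 = 60
  break 3: 35 + 10 + 5 + 5 + 5 = 60
This matches the lower bound, so 3 is optimal.

3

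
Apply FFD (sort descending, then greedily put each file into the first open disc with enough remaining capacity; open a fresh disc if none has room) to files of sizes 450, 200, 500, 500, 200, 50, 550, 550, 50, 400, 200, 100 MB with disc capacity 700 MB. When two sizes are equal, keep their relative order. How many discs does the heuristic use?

Sorted descending: 550, 550, 500, 500, 450, 400, 200, 200, 200, 100, 50, 50.
  550 → disc 1 (new)  [load 550/700]
  550 → disc 2 (new)  [load 550/700]
  500 → disc 3 (new)  [load 500/700]
  500 → disc 4 (new)  [load 500/700]
  450 → disc 5 (new)  [load 450/700]
  400 → disc 6 (new)  [load 400/700]
  200 → disc 3  [load 700/700]
  200 → disc 4  [load 700/700]
  200 → disc 5  [load 650/700]
  100 → disc 1  [load 650/700]
  50 → disc 1  [load 700/700]
  50 → disc 2  [load 600/700]
6 discs opened.

6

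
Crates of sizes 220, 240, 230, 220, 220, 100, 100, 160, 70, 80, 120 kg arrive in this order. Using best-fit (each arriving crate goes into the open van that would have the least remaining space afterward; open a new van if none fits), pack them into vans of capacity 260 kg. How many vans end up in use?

  220 → van 1 (new)  [load 220/260]
  240 → van 2 (new)  [load 240/260]
  230 → van 3 (new)  [load 230/260]
  220 → van 4 (new)  [load 220/260]
  220 → van 5 (new)  [load 220/260]
  100 → van 6 (new)  [load 100/260]
  100 → van 6  [load 200/260]
  160 → van 7 (new)  [load 160/260]
  70 → van 7  [load 230/260]
  80 → van 8 (new)  [load 80/260]
  120 → van 8  [load 200/260]
8 vans opened.

8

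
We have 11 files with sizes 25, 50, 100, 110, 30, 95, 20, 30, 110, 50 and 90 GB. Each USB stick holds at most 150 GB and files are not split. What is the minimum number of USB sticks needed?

5

Total = 110 + 110 + 100 + 95 + 90 + 50 + 50 + 30 + 30 + 25 + 20 = 710 GB.
Lower bound: ⌈710/150⌉ = 5 USB sticks.
A packing using 5 USB sticks:
  USB stick 1: 110 + 30 = 140
  USB stick 2: 110 + 30 = 140
  USB stick 3: 100 + 50 = 150
  USB stick 4: 95 + 50 = 145
  USB stick 5: 90 + 25 + 20 = 135
This matches the lower bound, so 5 is optimal.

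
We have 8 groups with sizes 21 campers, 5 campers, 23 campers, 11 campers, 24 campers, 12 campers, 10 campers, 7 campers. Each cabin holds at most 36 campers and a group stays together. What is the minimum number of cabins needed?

4

Total = 24 + 23 + 21 + 12 + 11 + 10 + 7 + 5 = 113 campers.
Lower bound: ⌈113/36⌉ = 4 cabins.
A packing using 4 cabins:
  cabin 1: 24 + 12 = 36
  cabin 2: 23 + 11 = 34
  cabin 3: 21 + 10 + 5 = 36
  cabin 4: 7 = 7
This matches the lower bound, so 4 is optimal.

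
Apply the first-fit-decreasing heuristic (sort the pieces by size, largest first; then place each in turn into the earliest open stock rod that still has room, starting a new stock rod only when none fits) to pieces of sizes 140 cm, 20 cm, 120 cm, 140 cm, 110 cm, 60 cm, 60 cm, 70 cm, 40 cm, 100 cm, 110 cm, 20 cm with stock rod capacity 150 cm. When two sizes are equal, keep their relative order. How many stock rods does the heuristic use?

8

Sorted descending: 140, 140, 120, 110, 110, 100, 70, 60, 60, 40, 20, 20.
  140 → stock rod 1 (new)  [load 140/150]
  140 → stock rod 2 (new)  [load 140/150]
  120 → stock rod 3 (new)  [load 120/150]
  110 → stock rod 4 (new)  [load 110/150]
  110 → stock rod 5 (new)  [load 110/150]
  100 → stock rod 6 (new)  [load 100/150]
  70 → stock rod 7 (new)  [load 70/150]
  60 → stock rod 7  [load 130/150]
  60 → stock rod 8 (new)  [load 60/150]
  40 → stock rod 4  [load 150/150]
  20 → stock rod 3  [load 140/150]
  20 → stock rod 5  [load 130/150]
8 stock rods opened.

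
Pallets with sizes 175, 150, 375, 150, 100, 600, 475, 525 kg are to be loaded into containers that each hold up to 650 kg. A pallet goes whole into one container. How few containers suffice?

Total = 600 + 525 + 475 + 375 + 175 + 150 + 150 + 100 = 2550 kg.
Lower bound: ⌈2550/650⌉ = 4 containers.
A packing using 5 containers:
  container 1: 600 = 600
  container 2: 525 + 100 = 625
  container 3: 475 + 175 = 650
  container 4: 375 + 150 = 525
  container 5: 150 = 150
No arrangement into 4 containers stays within capacity, so 5 is optimal.

5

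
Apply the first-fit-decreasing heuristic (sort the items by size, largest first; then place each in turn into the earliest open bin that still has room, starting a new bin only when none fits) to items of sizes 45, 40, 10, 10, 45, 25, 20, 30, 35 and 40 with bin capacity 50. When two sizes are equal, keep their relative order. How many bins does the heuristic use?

7

Sorted descending: 45, 45, 40, 40, 35, 30, 25, 20, 10, 10.
  45 → bin 1 (new)  [load 45/50]
  45 → bin 2 (new)  [load 45/50]
  40 → bin 3 (new)  [load 40/50]
  40 → bin 4 (new)  [load 40/50]
  35 → bin 5 (new)  [load 35/50]
  30 → bin 6 (new)  [load 30/50]
  25 → bin 7 (new)  [load 25/50]
  20 → bin 6  [load 50/50]
  10 → bin 3  [load 50/50]
  10 → bin 4  [load 50/50]
7 bins opened.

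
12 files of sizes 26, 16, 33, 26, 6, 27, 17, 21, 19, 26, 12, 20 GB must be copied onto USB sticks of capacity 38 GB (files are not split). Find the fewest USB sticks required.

Total = 33 + 27 + 26 + 26 + 26 + 21 + 20 + 19 + 17 + 16 + 12 + 6 = 249 GB.
Lower bound: ⌈249/38⌉ = 7 USB sticks.
A packing using 8 USB sticks:
  USB stick 1: 33 = 33
  USB stick 2: 27 + 6 = 33
  USB stick 3: 26 + 12 = 38
  USB stick 4: 26 = 26
  USB stick 5: 26 = 26
  USB stick 6: 21 + 17 = 38
  USB stick 7: 20 + 16 = 36
  USB stick 8: 19 = 19
No arrangement into 7 USB sticks stays within capacity, so 8 is optimal.

8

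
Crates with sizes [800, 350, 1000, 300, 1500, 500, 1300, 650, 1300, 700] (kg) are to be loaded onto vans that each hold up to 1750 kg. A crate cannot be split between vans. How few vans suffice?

6

Total = 1500 + 1300 + 1300 + 1000 + 800 + 700 + 650 + 500 + 350 + 300 = 8400 kg.
Lower bound: ⌈8400/1750⌉ = 5 vans.
A packing using 6 vans:
  van 1: 1500 = 1500
  van 2: 1300 + 350 = 1650
  van 3: 1300 + 300 = 1600
  van 4: 1000 + 700 = 1700
  van 5: 800 + 650 = 1450
  van 6: 500 = 500
No arrangement into 5 vans stays within capacity, so 6 is optimal.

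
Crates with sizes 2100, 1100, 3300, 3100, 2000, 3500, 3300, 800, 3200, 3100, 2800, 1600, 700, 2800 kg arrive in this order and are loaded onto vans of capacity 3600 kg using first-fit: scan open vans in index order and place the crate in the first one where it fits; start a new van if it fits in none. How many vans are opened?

11

  2100 → van 1 (new)  [load 2100/3600]
  1100 → van 1  [load 3200/3600]
  3300 → van 2 (new)  [load 3300/3600]
  3100 → van 3 (new)  [load 3100/3600]
  2000 → van 4 (new)  [load 2000/3600]
  3500 → van 5 (new)  [load 3500/3600]
  3300 → van 6 (new)  [load 3300/3600]
  800 → van 4  [load 2800/3600]
  3200 → van 7 (new)  [load 3200/3600]
  3100 → van 8 (new)  [load 3100/3600]
  2800 → van 9 (new)  [load 2800/3600]
  1600 → van 10 (new)  [load 1600/3600]
  700 → van 4  [load 3500/3600]
  2800 → van 11 (new)  [load 2800/3600]
11 vans opened.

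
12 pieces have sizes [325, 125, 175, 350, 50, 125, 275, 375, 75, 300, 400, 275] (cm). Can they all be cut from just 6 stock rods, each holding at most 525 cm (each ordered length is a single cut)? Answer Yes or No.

No

Total = 2850 cm; ⌈2850/525⌉ = 6.
7 pieces each exceed half the capacity and cannot share a stock rod, forcing at least 7 stock rods.
At least 7 stock rods are required, but only 6 are allowed.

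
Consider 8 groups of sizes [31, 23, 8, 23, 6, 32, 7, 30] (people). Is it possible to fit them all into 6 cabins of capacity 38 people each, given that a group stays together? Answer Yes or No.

Yes

A valid assignment using 5 cabins:
  cabin 1: 32 + 6 = 38
  cabin 2: 31 + 7 = 38
  cabin 3: 30 + 8 = 38
  cabin 4: 23 = 23
  cabin 5: 23 = 23
That uses only 5 ≤ 6, so 6 cabins are enough.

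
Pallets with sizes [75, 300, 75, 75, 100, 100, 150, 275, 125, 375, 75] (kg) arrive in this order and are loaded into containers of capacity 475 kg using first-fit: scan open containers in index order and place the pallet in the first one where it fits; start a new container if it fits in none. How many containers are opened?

4

  75 → container 1 (new)  [load 75/475]
  300 → container 1  [load 375/475]
  75 → container 1  [load 450/475]
  75 → container 2 (new)  [load 75/475]
  100 → container 2  [load 175/475]
  100 → container 2  [load 275/475]
  150 → container 2  [load 425/475]
  275 → container 3 (new)  [load 275/475]
  125 → container 3  [load 400/475]
  375 → container 4 (new)  [load 375/475]
  75 → container 3  [load 475/475]
4 containers opened.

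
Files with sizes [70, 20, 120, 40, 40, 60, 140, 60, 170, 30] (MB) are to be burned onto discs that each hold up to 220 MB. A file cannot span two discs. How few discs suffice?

4

Total = 170 + 140 + 120 + 70 + 60 + 60 + 40 + 40 + 30 + 20 = 750 MB.
Lower bound: ⌈750/220⌉ = 4 discs.
A packing using 4 discs:
  disc 1: 170 + 40 = 210
  disc 2: 140 + 70 = 210
  disc 3: 120 + 60 + 40 = 220
  disc 4: 60 + 30 + 20 = 110
This matches the lower bound, so 4 is optimal.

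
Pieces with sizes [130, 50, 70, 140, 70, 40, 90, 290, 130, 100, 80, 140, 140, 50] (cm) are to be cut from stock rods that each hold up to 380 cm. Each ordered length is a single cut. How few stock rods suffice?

4

Total = 290 + 140 + 140 + 140 + 130 + 130 + 100 + 90 + 80 + 70 + 70 + 50 + 50 + 40 = 1520 cm.
Lower bound: ⌈1520/380⌉ = 4 stock rods.
A packing using 4 stock rods:
  stock rod 1: 290 + 90 = 380
  stock rod 2: 140 + 140 + 100 = 380
  stock rod 3: 140 + 130 + 70 + 40 = 380
  stock rod 4: 130 + 80 + 70 + 50 + 50 = 380
This matches the lower bound, so 4 is optimal.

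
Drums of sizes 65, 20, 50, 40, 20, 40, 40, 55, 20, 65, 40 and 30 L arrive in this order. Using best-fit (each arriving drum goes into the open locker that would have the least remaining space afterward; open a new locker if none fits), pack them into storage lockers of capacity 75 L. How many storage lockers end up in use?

  65 → locker 1 (new)  [load 65/75]
  20 → locker 2 (new)  [load 20/75]
  50 → locker 2  [load 70/75]
  40 → locker 3 (new)  [load 40/75]
  20 → locker 3  [load 60/75]
  40 → locker 4 (new)  [load 40/75]
  40 → locker 5 (new)  [load 40/75]
  55 → locker 6 (new)  [load 55/75]
  20 → locker 6  [load 75/75]
  65 → locker 7 (new)  [load 65/75]
  40 → locker 8 (new)  [load 40/75]
  30 → locker 4  [load 70/75]
8 storage lockers opened.

8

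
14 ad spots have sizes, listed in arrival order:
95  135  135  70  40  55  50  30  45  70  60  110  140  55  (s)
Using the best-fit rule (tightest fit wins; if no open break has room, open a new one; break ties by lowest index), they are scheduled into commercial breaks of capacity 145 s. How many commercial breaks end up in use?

9

  95 → break 1 (new)  [load 95/145]
  135 → break 2 (new)  [load 135/145]
  135 → break 3 (new)  [load 135/145]
  70 → break 4 (new)  [load 70/145]
  40 → break 1  [load 135/145]
  55 → break 4  [load 125/145]
  50 → break 5 (new)  [load 50/145]
  30 → break 5  [load 80/145]
  45 → break 5  [load 125/145]
  70 → break 6 (new)  [load 70/145]
  60 → break 6  [load 130/145]
  110 → break 7 (new)  [load 110/145]
  140 → break 8 (new)  [load 140/145]
  55 → break 9 (new)  [load 55/145]
9 commercial breaks opened.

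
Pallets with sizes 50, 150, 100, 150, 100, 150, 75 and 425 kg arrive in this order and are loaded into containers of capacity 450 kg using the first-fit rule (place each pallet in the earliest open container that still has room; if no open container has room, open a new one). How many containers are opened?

3

  50 → container 1 (new)  [load 50/450]
  150 → container 1  [load 200/450]
  100 → container 1  [load 300/450]
  150 → container 1  [load 450/450]
  100 → container 2 (new)  [load 100/450]
  150 → container 2  [load 250/450]
  75 → container 2  [load 325/450]
  425 → container 3 (new)  [load 425/450]
3 containers opened.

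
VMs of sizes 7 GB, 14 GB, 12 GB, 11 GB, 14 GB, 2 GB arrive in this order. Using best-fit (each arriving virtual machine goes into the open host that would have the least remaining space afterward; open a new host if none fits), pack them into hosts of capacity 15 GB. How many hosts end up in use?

  7 → host 1 (new)  [load 7/15]
  14 → host 2 (new)  [load 14/15]
  12 → host 3 (new)  [load 12/15]
  11 → host 4 (new)  [load 11/15]
  14 → host 5 (new)  [load 14/15]
  2 → host 3  [load 14/15]
5 hosts opened.

5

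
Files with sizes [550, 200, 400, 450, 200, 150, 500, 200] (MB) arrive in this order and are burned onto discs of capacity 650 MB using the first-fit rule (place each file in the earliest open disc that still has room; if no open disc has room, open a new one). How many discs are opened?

  550 → disc 1 (new)  [load 550/650]
  200 → disc 2 (new)  [load 200/650]
  400 → disc 2  [load 600/650]
  450 → disc 3 (new)  [load 450/650]
  200 → disc 3  [load 650/650]
  150 → disc 4 (new)  [load 150/650]
  500 → disc 4  [load 650/650]
  200 → disc 5 (new)  [load 200/650]
5 discs opened.

5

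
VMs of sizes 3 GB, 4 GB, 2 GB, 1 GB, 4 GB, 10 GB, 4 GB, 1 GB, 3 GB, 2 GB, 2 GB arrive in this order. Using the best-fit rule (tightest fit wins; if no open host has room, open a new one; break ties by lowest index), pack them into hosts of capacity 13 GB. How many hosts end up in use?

3

  3 → host 1 (new)  [load 3/13]
  4 → host 1  [load 7/13]
  2 → host 1  [load 9/13]
  1 → host 1  [load 10/13]
  4 → host 2 (new)  [load 4/13]
  10 → host 3 (new)  [load 10/13]
  4 → host 2  [load 8/13]
  1 → host 1  [load 11/13]
  3 → host 3  [load 13/13]
  2 → host 1  [load 13/13]
  2 → host 2  [load 10/13]
3 hosts opened.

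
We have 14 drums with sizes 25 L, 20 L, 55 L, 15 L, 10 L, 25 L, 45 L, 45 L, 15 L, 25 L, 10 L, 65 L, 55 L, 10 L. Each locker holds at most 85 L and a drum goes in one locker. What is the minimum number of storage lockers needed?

Total = 65 + 55 + 55 + 45 + 45 + 25 + 25 + 25 + 20 + 15 + 15 + 10 + 10 + 10 = 420 L.
Lower bound: ⌈420/85⌉ = 5 storage lockers.
A packing using 5 storage lockers:
  locker 1: 65 + 20 = 85
  locker 2: 55 + 25 = 80
  locker 3: 55 + 10 + 10 + 10 = 85
  locker 4: 45 + 25 + 15 = 85
  locker 5: 45 + 25 + 15 = 85
This matches the lower bound, so 5 is optimal.

5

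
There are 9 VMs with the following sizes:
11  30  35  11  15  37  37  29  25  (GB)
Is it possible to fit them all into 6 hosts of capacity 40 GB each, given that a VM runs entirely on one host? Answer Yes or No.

No

Total = 230 GB; ⌈230/40⌉ = 6.
The bound of 6 does not rule out 6, but exhaustive search shows no assignment into 6 hosts of capacity 40 GB exists — the minimum is 7.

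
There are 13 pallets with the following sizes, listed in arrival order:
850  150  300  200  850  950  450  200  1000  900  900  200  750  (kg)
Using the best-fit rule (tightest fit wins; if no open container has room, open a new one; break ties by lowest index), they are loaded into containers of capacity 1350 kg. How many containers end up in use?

7

  850 → container 1 (new)  [load 850/1350]
  150 → container 1  [load 1000/1350]
  300 → container 1  [load 1300/1350]
  200 → container 2 (new)  [load 200/1350]
  850 → container 2  [load 1050/1350]
  950 → container 3 (new)  [load 950/1350]
  450 → container 4 (new)  [load 450/1350]
  200 → container 2  [load 1250/1350]
  1000 → container 5 (new)  [load 1000/1350]
  900 → container 4  [load 1350/1350]
  900 → container 6 (new)  [load 900/1350]
  200 → container 5  [load 1200/1350]
  750 → container 7 (new)  [load 750/1350]
7 containers opened.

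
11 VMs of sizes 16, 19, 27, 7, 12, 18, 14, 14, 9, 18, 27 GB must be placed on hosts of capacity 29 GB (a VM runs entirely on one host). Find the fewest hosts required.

Total = 27 + 27 + 19 + 18 + 18 + 16 + 14 + 14 + 12 + 9 + 7 = 181 GB.
Lower bound: ⌈181/29⌉ = 7 hosts.
A packing using 7 hosts:
  host 1: 27 = 27
  host 2: 27 = 27
  host 3: 19 + 9 = 28
  host 4: 18 + 7 = 25
  host 5: 18 = 18
  host 6: 16 + 12 = 28
  host 7: 14 + 14 = 28
This matches the lower bound, so 7 is optimal.

7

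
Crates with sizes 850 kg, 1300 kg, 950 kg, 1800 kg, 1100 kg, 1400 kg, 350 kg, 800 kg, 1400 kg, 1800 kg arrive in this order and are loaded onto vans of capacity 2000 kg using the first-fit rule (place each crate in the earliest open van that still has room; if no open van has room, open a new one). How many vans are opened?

  850 → van 1 (new)  [load 850/2000]
  1300 → van 2 (new)  [load 1300/2000]
  950 → van 1  [load 1800/2000]
  1800 → van 3 (new)  [load 1800/2000]
  1100 → van 4 (new)  [load 1100/2000]
  1400 → van 5 (new)  [load 1400/2000]
  350 → van 2  [load 1650/2000]
  800 → van 4  [load 1900/2000]
  1400 → van 6 (new)  [load 1400/2000]
  1800 → van 7 (new)  [load 1800/2000]
7 vans opened.

7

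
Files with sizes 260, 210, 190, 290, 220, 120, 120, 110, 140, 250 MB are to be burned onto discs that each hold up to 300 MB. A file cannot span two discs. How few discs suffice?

8

Total = 290 + 260 + 250 + 220 + 210 + 190 + 140 + 120 + 120 + 110 = 1910 MB.
Lower bound: ⌈1910/300⌉ = 7 discs.
A packing using 8 discs:
  disc 1: 290 = 290
  disc 2: 260 = 260
  disc 3: 250 = 250
  disc 4: 220 = 220
  disc 5: 210 = 210
  disc 6: 190 + 110 = 300
  disc 7: 140 + 120 = 260
  disc 8: 120 = 120
No arrangement into 7 discs stays within capacity, so 8 is optimal.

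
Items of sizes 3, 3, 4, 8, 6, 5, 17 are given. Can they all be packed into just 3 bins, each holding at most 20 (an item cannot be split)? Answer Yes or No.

Yes

A valid assignment using 3 bins:
  bin 1: 17 + 3 = 20
  bin 2: 8 + 6 + 5 = 19
  bin 3: 4 + 3 = 7
Every load is within 20, so 3 bins suffice.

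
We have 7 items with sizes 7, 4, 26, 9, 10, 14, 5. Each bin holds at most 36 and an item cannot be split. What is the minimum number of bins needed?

3

Total = 26 + 14 + 10 + 9 + 7 + 5 + 4 = 75.
Lower bound: ⌈75/36⌉ = 3 bins.
A packing using 3 bins:
  bin 1: 26 + 10 = 36
  bin 2: 14 + 9 + 7 + 5 = 35
  bin 3: 4 = 4
This matches the lower bound, so 3 is optimal.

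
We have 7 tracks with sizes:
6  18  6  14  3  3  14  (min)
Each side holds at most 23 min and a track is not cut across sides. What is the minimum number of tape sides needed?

3

Total = 18 + 14 + 14 + 6 + 6 + 3 + 3 = 64 min.
Lower bound: ⌈64/23⌉ = 3 tape sides.
A packing using 3 tape sides:
  side 1: 18 + 3 = 21
  side 2: 14 + 6 + 3 = 23
  side 3: 14 + 6 = 20
This matches the lower bound, so 3 is optimal.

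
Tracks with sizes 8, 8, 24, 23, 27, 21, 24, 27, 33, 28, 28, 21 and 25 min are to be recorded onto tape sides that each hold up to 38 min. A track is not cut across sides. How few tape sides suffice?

Total = 33 + 28 + 28 + 27 + 27 + 25 + 24 + 24 + 23 + 21 + 21 + 8 + 8 = 297 min.
Lower bound: ⌈297/38⌉ = 8 tape sides.
Also, 11 tracks each exceed 19 min, and no two of those can share a side, so at least 11 tape sides are needed.
A packing using 11 tape sides:
  side 1: 33 = 33
  side 2: 28 + 8 = 36
  side 3: 28 + 8 = 36
  side 4: 27 = 27
  side 5: 27 = 27
  side 6: 25 = 25
  side 7: 24 = 24
  side 8: 24 = 24
  side 9: 23 = 23
  side 10: 21 = 21
  side 11: 21 = 21
This matches the lower bound, so 11 is optimal.

11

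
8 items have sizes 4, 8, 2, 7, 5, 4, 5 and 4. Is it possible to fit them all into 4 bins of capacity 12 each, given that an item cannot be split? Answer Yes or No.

A valid assignment using 4 bins:
  bin 1: 8 + 4 = 12
  bin 2: 7 + 5 = 12
  bin 3: 5 + 4 + 2 = 11
  bin 4: 4 = 4
Every load is within 12, so 4 bins suffice.

Yes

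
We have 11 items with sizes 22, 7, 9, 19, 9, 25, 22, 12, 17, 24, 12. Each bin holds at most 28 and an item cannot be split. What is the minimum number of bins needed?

8

Total = 25 + 24 + 22 + 22 + 19 + 17 + 12 + 12 + 9 + 9 + 7 = 178.
Lower bound: ⌈178/28⌉ = 7 bins.
A packing using 8 bins:
  bin 1: 25 = 25
  bin 2: 24 = 24
  bin 3: 22 = 22
  bin 4: 22 = 22
  bin 5: 19 + 9 = 28
  bin 6: 17 + 9 = 26
  bin 7: 12 + 12 = 24
  bin 8: 7 = 7
No arrangement into 7 bins stays within capacity, so 8 is optimal.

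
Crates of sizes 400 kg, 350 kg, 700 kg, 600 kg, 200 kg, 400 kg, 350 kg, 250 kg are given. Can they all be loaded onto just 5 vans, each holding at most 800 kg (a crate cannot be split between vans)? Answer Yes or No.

Yes

A valid assignment using 5 vans:
  van 1: 700 = 700
  van 2: 600 + 200 = 800
  van 3: 400 + 400 = 800
  van 4: 350 + 350 = 700
  van 5: 250 = 250
Every load is within 800 kg, so 5 vans suffice.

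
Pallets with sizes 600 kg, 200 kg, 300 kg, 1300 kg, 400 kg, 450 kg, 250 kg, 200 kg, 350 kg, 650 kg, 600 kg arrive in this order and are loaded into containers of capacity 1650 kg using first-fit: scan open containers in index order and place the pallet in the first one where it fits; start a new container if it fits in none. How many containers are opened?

4

  600 → container 1 (new)  [load 600/1650]
  200 → container 1  [load 800/1650]
  300 → container 1  [load 1100/1650]
  1300 → container 2 (new)  [load 1300/1650]
  400 → container 1  [load 1500/1650]
  450 → container 3 (new)  [load 450/1650]
  250 → container 2  [load 1550/1650]
  200 → container 3  [load 650/1650]
  350 → container 3  [load 1000/1650]
  650 → container 3  [load 1650/1650]
  600 → container 4 (new)  [load 600/1650]
4 containers opened.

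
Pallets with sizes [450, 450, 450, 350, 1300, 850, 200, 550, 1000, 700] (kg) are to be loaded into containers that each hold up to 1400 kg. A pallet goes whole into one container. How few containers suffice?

Total = 1300 + 1000 + 850 + 700 + 550 + 450 + 450 + 450 + 350 + 200 = 6300 kg.
Lower bound: ⌈6300/1400⌉ = 5 containers.
A packing using 5 containers:
  container 1: 1300 = 1300
  container 2: 1000 + 350 = 1350
  container 3: 850 + 550 = 1400
  container 4: 700 + 450 + 200 = 1350
  container 5: 450 + 450 = 900
This matches the lower bound, so 5 is optimal.

5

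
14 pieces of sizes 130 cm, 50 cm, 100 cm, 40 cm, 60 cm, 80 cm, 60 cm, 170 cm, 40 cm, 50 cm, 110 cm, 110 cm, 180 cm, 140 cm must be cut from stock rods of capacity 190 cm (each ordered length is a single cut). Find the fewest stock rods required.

Total = 180 + 170 + 140 + 130 + 110 + 110 + 100 + 80 + 60 + 60 + 50 + 50 + 40 + 40 = 1320 cm.
Lower bound: ⌈1320/190⌉ = 7 stock rods.
A packing using 8 stock rods:
  stock rod 1: 180 = 180
  stock rod 2: 170 = 170
  stock rod 3: 140 + 50 = 190
  stock rod 4: 130 + 60 = 190
  stock rod 5: 110 + 80 = 190
  stock rod 6: 110 + 60 = 170
  stock rod 7: 100 + 50 + 40 = 190
  stock rod 8: 40 = 40
No arrangement into 7 stock rods stays within capacity, so 8 is optimal.

8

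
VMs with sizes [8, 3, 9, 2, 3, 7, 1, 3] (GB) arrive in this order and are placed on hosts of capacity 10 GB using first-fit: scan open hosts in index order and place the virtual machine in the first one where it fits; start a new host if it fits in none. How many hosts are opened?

4

  8 → host 1 (new)  [load 8/10]
  3 → host 2 (new)  [load 3/10]
  9 → host 3 (new)  [load 9/10]
  2 → host 1  [load 10/10]
  3 → host 2  [load 6/10]
  7 → host 4 (new)  [load 7/10]
  1 → host 2  [load 7/10]
  3 → host 2  [load 10/10]
4 hosts opened.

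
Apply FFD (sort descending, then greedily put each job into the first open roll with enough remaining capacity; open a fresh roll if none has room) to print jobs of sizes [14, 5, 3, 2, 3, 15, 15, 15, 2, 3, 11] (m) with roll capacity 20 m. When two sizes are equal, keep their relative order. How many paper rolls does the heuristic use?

Sorted descending: 15, 15, 15, 14, 11, 5, 3, 3, 3, 2, 2.
  15 → roll 1 (new)  [load 15/20]
  15 → roll 2 (new)  [load 15/20]
  15 → roll 3 (new)  [load 15/20]
  14 → roll 4 (new)  [load 14/20]
  11 → roll 5 (new)  [load 11/20]
  5 → roll 1  [load 20/20]
  3 → roll 2  [load 18/20]
  3 → roll 3  [load 18/20]
  3 → roll 4  [load 17/20]
  2 → roll 2  [load 20/20]
  2 → roll 3  [load 20/20]
5 paper rolls opened.

5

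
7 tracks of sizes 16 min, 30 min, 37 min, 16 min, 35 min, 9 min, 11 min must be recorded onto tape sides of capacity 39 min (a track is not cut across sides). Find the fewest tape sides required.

5

Total = 37 + 35 + 30 + 16 + 16 + 11 + 9 = 154 min.
Lower bound: ⌈154/39⌉ = 4 tape sides.
A packing using 5 tape sides:
  side 1: 37 = 37
  side 2: 35 = 35
  side 3: 30 + 9 = 39
  side 4: 16 + 16 = 32
  side 5: 11 = 11
No arrangement into 4 tape sides stays within capacity, so 5 is optimal.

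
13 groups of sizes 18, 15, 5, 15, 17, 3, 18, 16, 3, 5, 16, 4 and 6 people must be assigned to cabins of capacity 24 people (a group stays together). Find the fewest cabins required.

Total = 18 + 18 + 17 + 16 + 16 + 15 + 15 + 6 + 5 + 5 + 4 + 3 + 3 = 141 people.
Lower bound: ⌈141/24⌉ = 6 cabins.
Also, 7 groups each exceed 12 people, and no two of those can share a cabin, so at least 7 cabins are needed.
A packing using 7 cabins:
  cabin 1: 18 + 6 = 24
  cabin 2: 18 + 5 = 23
  cabin 3: 17 + 5 = 22
  cabin 4: 16 + 4 + 3 = 23
  cabin 5: 16 + 3 = 19
  cabin 6: 15 = 15
  cabin 7: 15 = 15
This matches the lower bound, so 7 is optimal.

7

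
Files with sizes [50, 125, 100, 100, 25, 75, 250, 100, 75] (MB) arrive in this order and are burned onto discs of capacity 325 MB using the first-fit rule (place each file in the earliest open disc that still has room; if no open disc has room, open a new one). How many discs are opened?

  50 → disc 1 (new)  [load 50/325]
  125 → disc 1  [load 175/325]
  100 → disc 1  [load 275/325]
  100 → disc 2 (new)  [load 100/325]
  25 → disc 1  [load 300/325]
  75 → disc 2  [load 175/325]
  250 → disc 3 (new)  [load 250/325]
  100 → disc 2  [load 275/325]
  75 → disc 3  [load 325/325]
3 discs opened.

3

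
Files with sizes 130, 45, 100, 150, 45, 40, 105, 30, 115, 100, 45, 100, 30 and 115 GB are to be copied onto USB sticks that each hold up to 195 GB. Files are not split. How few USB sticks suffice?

8

Total = 150 + 130 + 115 + 115 + 105 + 100 + 100 + 100 + 45 + 45 + 45 + 40 + 30 + 30 = 1150 GB.
Lower bound: ⌈1150/195⌉ = 6 USB sticks.
Also, 8 files each exceed 195/2 GB, and no two of those can share a USB stick, so at least 8 USB sticks are needed.
A packing using 8 USB sticks:
  USB stick 1: 150 + 45 = 195
  USB stick 2: 130 + 45 = 175
  USB stick 3: 115 + 45 + 30 = 190
  USB stick 4: 115 + 40 + 30 = 185
  USB stick 5: 105 = 105
  USB stick 6: 100 = 100
  USB stick 7: 100 = 100
  USB stick 8: 100 = 100
This matches the lower bound, so 8 is optimal.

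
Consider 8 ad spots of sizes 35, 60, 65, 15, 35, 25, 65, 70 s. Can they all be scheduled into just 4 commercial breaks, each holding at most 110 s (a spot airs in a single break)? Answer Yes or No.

A valid assignment using 4 commercial breaks:
  break 1: 70 + 35 = 105
  break 2: 65 + 35 = 100
  break 3: 65 + 25 + 15 = 105
  break 4: 60 = 60
Every load is within 110 s, so 4 commercial breaks suffice.

Yes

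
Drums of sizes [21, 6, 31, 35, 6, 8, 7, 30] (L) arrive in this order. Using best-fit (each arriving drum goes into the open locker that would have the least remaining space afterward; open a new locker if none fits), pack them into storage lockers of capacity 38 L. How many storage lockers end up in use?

  21 → locker 1 (new)  [load 21/38]
  6 → locker 1  [load 27/38]
  31 → locker 2 (new)  [load 31/38]
  35 → locker 3 (new)  [load 35/38]
  6 → locker 2  [load 37/38]
  8 → locker 1  [load 35/38]
  7 → locker 4 (new)  [load 7/38]
  30 → locker 4  [load 37/38]
4 storage lockers opened.

4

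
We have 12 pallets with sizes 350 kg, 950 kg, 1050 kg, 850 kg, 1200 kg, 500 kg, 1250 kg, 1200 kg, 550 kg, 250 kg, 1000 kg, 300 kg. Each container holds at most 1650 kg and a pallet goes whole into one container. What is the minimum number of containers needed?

Total = 1250 + 1200 + 1200 + 1050 + 1000 + 950 + 850 + 550 + 500 + 350 + 300 + 250 = 9450 kg.
Lower bound: ⌈9450/1650⌉ = 6 containers.
Also, 7 pallets each exceed 825 kg, and no two of those can share a container, so at least 7 containers are needed.
A packing using 7 containers:
  container 1: 1250 + 350 = 1600
  container 2: 1200 + 300 = 1500
  container 3: 1200 + 250 = 1450
  container 4: 1050 + 550 = 1600
  container 5: 1000 + 500 = 1500
  container 6: 950 = 950
  container 7: 850 = 850
This matches the lower bound, so 7 is optimal.

7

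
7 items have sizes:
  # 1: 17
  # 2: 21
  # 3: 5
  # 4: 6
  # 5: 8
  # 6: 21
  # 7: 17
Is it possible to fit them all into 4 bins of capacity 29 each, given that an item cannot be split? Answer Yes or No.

A valid assignment using 4 bins:
  bin 1: 21 + 8 = 29
  bin 2: 21 + 6 = 27
  bin 3: 17 + 5 = 22
  bin 4: 17 = 17
Every load is within 29, so 4 bins suffice.

Yes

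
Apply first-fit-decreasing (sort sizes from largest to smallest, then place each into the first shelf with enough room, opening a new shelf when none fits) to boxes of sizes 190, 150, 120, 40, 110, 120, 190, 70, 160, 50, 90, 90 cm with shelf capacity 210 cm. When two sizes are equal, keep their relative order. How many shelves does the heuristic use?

7

Sorted descending: 190, 190, 160, 150, 120, 120, 110, 90, 90, 70, 50, 40.
  190 → shelf 1 (new)  [load 190/210]
  190 → shelf 2 (new)  [load 190/210]
  160 → shelf 3 (new)  [load 160/210]
  150 → shelf 4 (new)  [load 150/210]
  120 → shelf 5 (new)  [load 120/210]
  120 → shelf 6 (new)  [load 120/210]
  110 → shelf 7 (new)  [load 110/210]
  90 → shelf 5  [load 210/210]
  90 → shelf 6  [load 210/210]
  70 → shelf 7  [load 180/210]
  50 → shelf 3  [load 210/210]
  40 → shelf 4  [load 190/210]
7 shelves opened.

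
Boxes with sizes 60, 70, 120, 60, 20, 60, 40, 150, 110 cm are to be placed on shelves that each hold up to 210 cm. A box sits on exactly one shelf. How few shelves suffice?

Total = 150 + 120 + 110 + 70 + 60 + 60 + 60 + 40 + 20 = 690 cm.
Lower bound: ⌈690/210⌉ = 4 shelves.
A packing using 4 shelves:
  shelf 1: 150 + 60 = 210
  shelf 2: 120 + 70 + 20 = 210
  shelf 3: 110 + 60 + 40 = 210
  shelf 4: 60 = 60
This matches the lower bound, so 4 is optimal.

4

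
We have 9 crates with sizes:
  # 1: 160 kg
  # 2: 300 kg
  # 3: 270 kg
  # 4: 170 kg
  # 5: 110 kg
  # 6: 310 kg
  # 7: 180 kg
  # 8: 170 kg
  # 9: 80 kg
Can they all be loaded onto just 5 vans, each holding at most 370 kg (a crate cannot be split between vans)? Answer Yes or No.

No

Total = 1750 kg; ⌈1750/370⌉ = 5.
The bound of 5 does not rule out 5, but exhaustive search shows no assignment into 5 vans of capacity 370 kg exists — the minimum is 6.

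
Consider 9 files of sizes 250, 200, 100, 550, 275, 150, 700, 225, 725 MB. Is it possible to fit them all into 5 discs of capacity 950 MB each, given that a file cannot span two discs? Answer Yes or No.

Yes

A valid assignment using 4 discs:
  disc 1: 725 + 225 = 950
  disc 2: 700 + 250 = 950
  disc 3: 550 + 275 + 100 = 925
  disc 4: 200 + 150 = 350
That uses only 4 ≤ 5, so 5 discs are enough.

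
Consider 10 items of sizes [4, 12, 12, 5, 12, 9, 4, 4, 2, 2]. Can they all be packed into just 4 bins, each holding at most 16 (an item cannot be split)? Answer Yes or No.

Total = 66; ⌈66/16⌉ = 5.
At least 5 bins are required, but only 4 are allowed.

No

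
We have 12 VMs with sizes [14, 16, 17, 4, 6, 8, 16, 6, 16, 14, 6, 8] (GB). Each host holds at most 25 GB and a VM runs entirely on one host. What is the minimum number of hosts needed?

Total = 17 + 16 + 16 + 16 + 14 + 14 + 8 + 8 + 6 + 6 + 6 + 4 = 131 GB.
Lower bound: ⌈131/25⌉ = 6 hosts.
A packing using 6 hosts:
  host 1: 17 + 8 = 25
  host 2: 16 + 8 = 24
  host 3: 16 + 6 = 22
  host 4: 16 + 6 = 22
  host 5: 14 + 6 + 4 = 24
  host 6: 14 = 14
This matches the lower bound, so 6 is optimal.

6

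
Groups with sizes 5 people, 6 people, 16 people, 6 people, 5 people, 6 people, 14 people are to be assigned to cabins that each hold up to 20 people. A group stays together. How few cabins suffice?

4

Total = 16 + 14 + 6 + 6 + 6 + 5 + 5 = 58 people.
Lower bound: ⌈58/20⌉ = 3 cabins.
A packing using 4 cabins:
  cabin 1: 16 = 16
  cabin 2: 14 + 6 = 20
  cabin 3: 6 + 6 + 5 = 17
  cabin 4: 5 = 5
No arrangement into 3 cabins stays within capacity, so 4 is optimal.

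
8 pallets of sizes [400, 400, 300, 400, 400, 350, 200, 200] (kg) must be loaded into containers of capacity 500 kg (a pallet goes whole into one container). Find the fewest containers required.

Total = 400 + 400 + 400 + 400 + 350 + 300 + 200 + 200 = 2650 kg.
Lower bound: ⌈2650/500⌉ = 6 containers.
A packing using 7 containers:
  container 1: 400 = 400
  container 2: 400 = 400
  container 3: 400 = 400
  container 4: 400 = 400
  container 5: 350 = 350
  container 6: 300 + 200 = 500
  container 7: 200 = 200
No arrangement into 6 containers stays within capacity, so 7 is optimal.

7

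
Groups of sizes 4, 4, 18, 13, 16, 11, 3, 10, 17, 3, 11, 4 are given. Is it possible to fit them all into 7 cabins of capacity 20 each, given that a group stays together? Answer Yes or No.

Yes

A valid assignment using 7 cabins:
  cabin 1: 18 = 18
  cabin 2: 17 + 3 = 20
  cabin 3: 16 + 4 = 20
  cabin 4: 13 + 4 + 3 = 20
  cabin 5: 11 + 4 = 15
  cabin 6: 11 = 11
  cabin 7: 10 = 10
Every load is within 20, so 7 cabins suffice.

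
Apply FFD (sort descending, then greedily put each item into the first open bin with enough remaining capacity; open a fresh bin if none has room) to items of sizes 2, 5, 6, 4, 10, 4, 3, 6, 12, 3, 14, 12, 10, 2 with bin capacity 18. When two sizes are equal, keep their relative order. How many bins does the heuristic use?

Sorted descending: 14, 12, 12, 10, 10, 6, 6, 5, 4, 4, 3, 3, 2, 2.
  14 → bin 1 (new)  [load 14/18]
  12 → bin 2 (new)  [load 12/18]
  12 → bin 3 (new)  [load 12/18]
  10 → bin 4 (new)  [load 10/18]
  10 → bin 5 (new)  [load 10/18]
  6 → bin 2  [load 18/18]
  6 → bin 3  [load 18/18]
  5 → bin 4  [load 15/18]
  4 → bin 1  [load 18/18]
  4 → bin 5  [load 14/18]
  3 → bin 4  [load 18/18]
  3 → bin 5  [load 17/18]
  2 → bin 6 (new)  [load 2/18]
  2 → bin 6  [load 4/18]
6 bins opened.

6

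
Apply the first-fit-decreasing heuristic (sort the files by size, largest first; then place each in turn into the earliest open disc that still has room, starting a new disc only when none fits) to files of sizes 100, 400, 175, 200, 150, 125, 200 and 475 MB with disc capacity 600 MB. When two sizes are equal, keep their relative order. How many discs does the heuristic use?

Sorted descending: 475, 400, 200, 200, 175, 150, 125, 100.
  475 → disc 1 (new)  [load 475/600]
  400 → disc 2 (new)  [load 400/600]
  200 → disc 2  [load 600/600]
  200 → disc 3 (new)  [load 200/600]
  175 → disc 3  [load 375/600]
  150 → disc 3  [load 525/600]
  125 → disc 1  [load 600/600]
  100 → disc 4 (new)  [load 100/600]
4 discs opened.

4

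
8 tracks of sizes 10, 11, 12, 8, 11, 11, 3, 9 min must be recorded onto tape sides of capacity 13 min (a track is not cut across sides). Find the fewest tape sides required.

7

Total = 12 + 11 + 11 + 11 + 10 + 9 + 8 + 3 = 75 min.
Lower bound: ⌈75/13⌉ = 6 tape sides.
Also, 7 tracks each exceed 13/2 min, and no two of those can share a side, so at least 7 tape sides are needed.
A packing using 7 tape sides:
  side 1: 12 = 12
  side 2: 11 = 11
  side 3: 11 = 11
  side 4: 11 = 11
  side 5: 10 + 3 = 13
  side 6: 9 = 9
  side 7: 8 = 8
This matches the lower bound, so 7 is optimal.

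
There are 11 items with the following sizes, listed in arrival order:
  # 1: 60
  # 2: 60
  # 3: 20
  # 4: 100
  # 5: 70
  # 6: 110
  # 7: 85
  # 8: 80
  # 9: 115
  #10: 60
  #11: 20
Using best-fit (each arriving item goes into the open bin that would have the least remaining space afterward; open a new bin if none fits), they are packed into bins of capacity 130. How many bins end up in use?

7

  60 → bin 1 (new)  [load 60/130]
  60 → bin 1  [load 120/130]
  20 → bin 2 (new)  [load 20/130]
  100 → bin 2  [load 120/130]
  70 → bin 3 (new)  [load 70/130]
  110 → bin 4 (new)  [load 110/130]
  85 → bin 5 (new)  [load 85/130]
  80 → bin 6 (new)  [load 80/130]
  115 → bin 7 (new)  [load 115/130]
  60 → bin 3  [load 130/130]
  20 → bin 4  [load 130/130]
7 bins opened.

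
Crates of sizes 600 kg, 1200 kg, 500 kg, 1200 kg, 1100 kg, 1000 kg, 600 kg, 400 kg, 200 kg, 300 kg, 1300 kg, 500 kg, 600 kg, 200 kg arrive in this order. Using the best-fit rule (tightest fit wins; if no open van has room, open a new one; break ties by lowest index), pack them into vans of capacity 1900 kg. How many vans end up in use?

6

  600 → van 1 (new)  [load 600/1900]
  1200 → van 1  [load 1800/1900]
  500 → van 2 (new)  [load 500/1900]
  1200 → van 2  [load 1700/1900]
  1100 → van 3 (new)  [load 1100/1900]
  1000 → van 4 (new)  [load 1000/1900]
  600 → van 3  [load 1700/1900]
  400 → van 4  [load 1400/1900]
  200 → van 2  [load 1900/1900]
  300 → van 4  [load 1700/1900]
  1300 → van 5 (new)  [load 1300/1900]
  500 → van 5  [load 1800/1900]
  600 → van 6 (new)  [load 600/1900]
  200 → van 3  [load 1900/1900]
6 vans opened.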